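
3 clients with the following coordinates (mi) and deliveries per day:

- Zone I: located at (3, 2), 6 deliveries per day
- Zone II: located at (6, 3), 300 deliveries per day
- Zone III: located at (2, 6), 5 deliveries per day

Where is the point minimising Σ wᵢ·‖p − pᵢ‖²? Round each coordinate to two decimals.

(5.88, 3.03)

The minimiser of Σwᵢ‖p−pᵢ‖² is the weighted centroid p* = (Σwᵢpᵢ)/(Σwᵢ).
Σwᵢ = 311.
Σwᵢxᵢ = 6·3 + 300·6 + 5·2 = 1828.
Σwᵢyᵢ = 6·2 + 300·3 + 5·6 = 942.
x* = 1828/311 = 5.88, y* = 942/311 = 3.03.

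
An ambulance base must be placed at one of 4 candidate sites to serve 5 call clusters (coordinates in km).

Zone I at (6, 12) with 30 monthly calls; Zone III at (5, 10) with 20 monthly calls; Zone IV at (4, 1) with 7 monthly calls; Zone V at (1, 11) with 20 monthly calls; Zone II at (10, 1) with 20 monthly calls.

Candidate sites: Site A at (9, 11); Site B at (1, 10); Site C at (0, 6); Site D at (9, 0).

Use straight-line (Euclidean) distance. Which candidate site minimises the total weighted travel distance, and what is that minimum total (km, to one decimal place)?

Total weighted distance at each candidate:
  Site A (9, 11): total = 616.6
  Site B (1, 10): total = 582.5
  Site C (0, 6): total = 753.0
  Site D (9, 0): total = 922.5
Minimum is at Site B with total 582.5 km.

Site B, total 582.5 km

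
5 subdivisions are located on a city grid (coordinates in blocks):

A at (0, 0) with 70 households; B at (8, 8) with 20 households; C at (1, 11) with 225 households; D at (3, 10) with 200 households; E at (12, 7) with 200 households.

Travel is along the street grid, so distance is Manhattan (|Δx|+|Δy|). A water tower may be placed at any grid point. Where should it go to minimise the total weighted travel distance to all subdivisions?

Manhattan distance separates: Σwᵢ(|x−xᵢ|+|y−yᵢ|) = Σwᵢ|x−xᵢ| + Σwᵢ|y−yᵢ|, so x and y are optimised independently as 1-D weighted medians.
Total weight W = 715; half = 357.5.
x-coordinate, sorted with cumulative weight:
  x=0 (A, w=70) cum 70
  x=1 (C, w=225) cum 295
  x=3 (D, w=200) cum 495  ← median
  x=8 (B, w=20) cum 515
  x=12 (E, w=200) cum 715
⇒ x* = 3
y-coordinate, sorted with cumulative weight:
  y=0 (A, w=70) cum 70
  y=7 (E, w=200) cum 270
  y=8 (B, w=20) cum 290
  y=10 (D, w=200) cum 490  ← median
  y=11 (C, w=225) cum 715
⇒ y* = 10

(3, 10)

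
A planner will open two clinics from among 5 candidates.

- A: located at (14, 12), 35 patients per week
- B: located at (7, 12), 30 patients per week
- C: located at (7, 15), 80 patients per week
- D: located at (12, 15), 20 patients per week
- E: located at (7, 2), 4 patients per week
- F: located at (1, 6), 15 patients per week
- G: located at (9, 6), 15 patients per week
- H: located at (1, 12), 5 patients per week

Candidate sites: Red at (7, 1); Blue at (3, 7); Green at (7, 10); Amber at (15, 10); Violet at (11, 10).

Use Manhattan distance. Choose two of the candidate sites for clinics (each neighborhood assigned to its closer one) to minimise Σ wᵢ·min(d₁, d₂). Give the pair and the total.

{Green, Amber}, total 1037

Evaluate every pair (each demand assigned to the nearer of the two):
  {Green, Amber}: total = 1037
  {Green, Violet}: total = 1067
  {Blue, Green}: total = 1177
  {Red, Green}: total = 1259
  {Blue, Violet}: total = 1401
  {Red, Violet}: total = 1514
  {Amber, Violet}: total = 1533
  {Blue, Amber}: total = 1716
  {Red, Amber}: total = 1959
  {Red, Blue}: total = 2319
Best pair: {Green, Amber} with total 1037.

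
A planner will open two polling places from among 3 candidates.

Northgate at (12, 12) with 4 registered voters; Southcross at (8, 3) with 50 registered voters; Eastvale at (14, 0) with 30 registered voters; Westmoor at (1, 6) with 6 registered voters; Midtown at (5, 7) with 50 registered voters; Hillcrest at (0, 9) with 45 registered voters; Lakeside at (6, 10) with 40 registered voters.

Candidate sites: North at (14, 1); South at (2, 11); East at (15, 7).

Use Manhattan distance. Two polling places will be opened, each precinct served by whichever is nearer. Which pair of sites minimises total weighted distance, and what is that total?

Evaluate every pair (each demand assigned to the nearer of the two):
  {North, South}: total = 1240
  {South, East}: total = 1588
  {North, East}: total = 2297
Best pair: {North, South} with total 1240.

{North, South}, total 1240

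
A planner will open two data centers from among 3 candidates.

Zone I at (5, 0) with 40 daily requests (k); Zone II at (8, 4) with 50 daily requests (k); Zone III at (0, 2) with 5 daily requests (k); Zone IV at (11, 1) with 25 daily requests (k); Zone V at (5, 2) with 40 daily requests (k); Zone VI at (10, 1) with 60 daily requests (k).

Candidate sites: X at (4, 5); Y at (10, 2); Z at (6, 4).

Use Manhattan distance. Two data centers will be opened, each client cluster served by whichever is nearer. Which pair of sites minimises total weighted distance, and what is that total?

Evaluate every pair (each demand assigned to the nearer of the two):
  {Y, Z}: total = 570
  {X, Y}: total = 745
  {X, Z}: total = 1075
Best pair: {Y, Z} with total 570.

{Y, Z}, total 570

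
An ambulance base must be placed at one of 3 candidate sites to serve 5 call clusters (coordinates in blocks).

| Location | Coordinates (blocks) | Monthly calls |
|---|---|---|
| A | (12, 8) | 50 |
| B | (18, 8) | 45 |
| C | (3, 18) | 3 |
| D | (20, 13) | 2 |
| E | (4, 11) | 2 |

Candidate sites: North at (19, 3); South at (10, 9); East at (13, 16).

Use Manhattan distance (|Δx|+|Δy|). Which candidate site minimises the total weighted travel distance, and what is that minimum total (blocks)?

South, total 647 blocks

Total weighted distance at each candidate:
  North (19, 3): total = 1031
  South (10, 9): total = 647
  East (13, 16): total = 1119
Minimum is at South with total 647 blocks.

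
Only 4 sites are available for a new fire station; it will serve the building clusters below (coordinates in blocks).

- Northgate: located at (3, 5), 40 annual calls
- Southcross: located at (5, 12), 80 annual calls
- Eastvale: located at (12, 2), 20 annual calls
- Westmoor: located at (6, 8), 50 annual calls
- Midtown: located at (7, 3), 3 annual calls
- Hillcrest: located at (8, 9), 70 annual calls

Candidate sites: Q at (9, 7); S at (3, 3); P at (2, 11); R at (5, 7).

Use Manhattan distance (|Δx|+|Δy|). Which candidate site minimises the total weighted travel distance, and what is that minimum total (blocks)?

R, total 1268 blocks

Total weighted distance at each candidate:
  Q (9, 7): total = 1628
  S (3, 3): total = 2342
  P (2, 11): total = 1929
  R (5, 7): total = 1268
Minimum is at R with total 1268 blocks.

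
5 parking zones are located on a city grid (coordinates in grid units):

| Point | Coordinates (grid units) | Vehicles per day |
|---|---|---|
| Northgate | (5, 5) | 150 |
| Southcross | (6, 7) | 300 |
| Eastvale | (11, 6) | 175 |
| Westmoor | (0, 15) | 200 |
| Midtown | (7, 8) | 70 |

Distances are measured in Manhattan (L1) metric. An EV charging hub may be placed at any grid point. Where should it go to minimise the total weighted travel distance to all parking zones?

Manhattan distance separates: Σwᵢ(|x−xᵢ|+|y−yᵢ|) = Σwᵢ|x−xᵢ| + Σwᵢ|y−yᵢ|, so x and y are optimised independently as 1-D weighted medians.
Total weight W = 895; half = 447.5.
x-coordinate, sorted with cumulative weight:
  x=0 (Westmoor, w=200) cum 200
  x=5 (Northgate, w=150) cum 350
  x=6 (Southcross, w=300) cum 650  ← median
  x=7 (Midtown, w=70) cum 720
  x=11 (Eastvale, w=175) cum 895
⇒ x* = 6
y-coordinate, sorted with cumulative weight:
  y=5 (Northgate, w=150) cum 150
  y=6 (Eastvale, w=175) cum 325
  y=7 (Southcross, w=300) cum 625  ← median
  y=8 (Midtown, w=70) cum 695
  y=15 (Westmoor, w=200) cum 895
⇒ y* = 7

(6, 7)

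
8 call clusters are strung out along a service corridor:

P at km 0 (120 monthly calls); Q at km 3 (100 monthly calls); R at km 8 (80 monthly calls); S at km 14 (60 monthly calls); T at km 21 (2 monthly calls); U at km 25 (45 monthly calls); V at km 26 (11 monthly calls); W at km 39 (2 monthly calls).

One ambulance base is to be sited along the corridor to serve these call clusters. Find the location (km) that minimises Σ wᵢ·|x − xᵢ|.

x = 3

For a sum of weighted absolute distances on a line, the optimum is the weighted median (not the mean). Total weight W = 420; half-weight = 210.
Sort by position and accumulate weight:
  km 0 (P, w=120) → cum 120
  km 3 (Q, w=100) → cum 220  ≥ 210 → median here
  km 8 (R, w=80) → cum 300
  km 14 (S, w=60) → cum 360
  km 21 (T, w=2) → cum 362
  km 25 (U, w=45) → cum 407
  km 26 (V, w=11) → cum 418
  km 39 (W, w=2) → cum 420
Optimal location: km 3.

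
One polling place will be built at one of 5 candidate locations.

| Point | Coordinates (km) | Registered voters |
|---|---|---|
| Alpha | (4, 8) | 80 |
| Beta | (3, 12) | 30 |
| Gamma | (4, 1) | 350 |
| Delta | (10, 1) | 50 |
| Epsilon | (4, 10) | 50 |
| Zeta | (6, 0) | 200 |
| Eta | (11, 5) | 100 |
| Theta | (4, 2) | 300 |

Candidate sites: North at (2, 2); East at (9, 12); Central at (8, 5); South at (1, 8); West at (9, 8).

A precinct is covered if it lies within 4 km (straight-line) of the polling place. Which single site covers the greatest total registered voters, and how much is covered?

Coverage radius r = 4 km; a point is covered iff (Δx)²+(Δy)² ≤ 4² = 16.
  North (2, 2): covers {Gamma, Theta} → 650
  East (9, 12): covers {none} → 0
  Central (8, 5): covers {Eta} → 100
  South (1, 8): covers {Alpha, Epsilon} → 130
  West (9, 8): covers {Eta} → 100
Maximum coverage at North: 650 registered voters.

North, covering 650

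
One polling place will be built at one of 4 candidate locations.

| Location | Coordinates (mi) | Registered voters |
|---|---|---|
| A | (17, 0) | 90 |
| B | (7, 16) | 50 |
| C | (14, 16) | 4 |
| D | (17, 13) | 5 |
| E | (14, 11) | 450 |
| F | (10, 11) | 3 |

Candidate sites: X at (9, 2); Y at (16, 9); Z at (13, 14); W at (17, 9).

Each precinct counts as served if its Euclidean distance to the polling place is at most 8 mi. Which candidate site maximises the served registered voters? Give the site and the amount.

Z, covering 512

Coverage radius r = 8 mi; a point is covered iff (Δx)²+(Δy)² ≤ 8² = 64.
  X (9, 2): covers {none} → 0
  Y (16, 9): covers {C, D, E, F} → 462
  Z (13, 14): covers {B, C, D, E, F} → 512
  W (17, 9): covers {C, D, E, F} → 462
Maximum coverage at Z: 512 registered voters.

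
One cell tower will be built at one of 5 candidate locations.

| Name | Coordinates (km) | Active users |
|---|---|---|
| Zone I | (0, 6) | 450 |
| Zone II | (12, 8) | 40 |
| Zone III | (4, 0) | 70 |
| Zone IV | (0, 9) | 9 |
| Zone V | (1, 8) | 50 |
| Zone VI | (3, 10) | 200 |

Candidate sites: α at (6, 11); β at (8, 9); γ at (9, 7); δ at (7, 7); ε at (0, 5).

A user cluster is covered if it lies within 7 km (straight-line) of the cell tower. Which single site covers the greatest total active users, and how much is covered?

Coverage radius r = 7 km; a point is covered iff (Δx)²+(Δy)² ≤ 7² = 49.
  α (6, 11): covers {Zone II, Zone IV, Zone V, Zone VI} → 299
  β (8, 9): covers {Zone II, Zone VI} → 240
  γ (9, 7): covers {Zone II, Zone VI} → 240
  δ (7, 7): covers {Zone II, Zone V, Zone VI} → 290
  ε (0, 5): covers {Zone I, Zone III, Zone IV, Zone V, Zone VI} → 779
Maximum coverage at ε: 779 active users.

ε, covering 779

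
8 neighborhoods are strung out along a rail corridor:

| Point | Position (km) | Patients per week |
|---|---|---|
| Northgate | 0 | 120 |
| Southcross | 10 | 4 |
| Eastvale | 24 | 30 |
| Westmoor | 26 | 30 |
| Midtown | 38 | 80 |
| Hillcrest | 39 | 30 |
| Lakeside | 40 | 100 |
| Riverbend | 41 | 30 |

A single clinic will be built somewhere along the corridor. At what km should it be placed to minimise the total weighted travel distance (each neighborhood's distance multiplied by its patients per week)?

For a sum of weighted absolute distances on a line, the optimum is the weighted median (not the mean). Total weight W = 424; half-weight = 212.
Sort by position and accumulate weight:
  km 0 (Northgate, w=120) → cum 120
  km 10 (Southcross, w=4) → cum 124
  km 24 (Eastvale, w=30) → cum 154
  km 26 (Westmoor, w=30) → cum 184
  km 38 (Midtown, w=80) → cum 264  ≥ 212 → median here
  km 39 (Hillcrest, w=30) → cum 294
  km 40 (Lakeside, w=100) → cum 394
  km 41 (Riverbend, w=30) → cum 424
Optimal location: km 38.

x = 38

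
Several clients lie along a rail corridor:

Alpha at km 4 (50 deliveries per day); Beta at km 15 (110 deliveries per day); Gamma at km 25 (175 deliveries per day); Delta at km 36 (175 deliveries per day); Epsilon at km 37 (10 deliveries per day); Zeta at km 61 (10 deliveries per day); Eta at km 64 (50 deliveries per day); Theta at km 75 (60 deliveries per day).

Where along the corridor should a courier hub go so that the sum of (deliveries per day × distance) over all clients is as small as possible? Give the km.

For a sum of weighted absolute distances on a line, the optimum is the weighted median (not the mean). Total weight W = 640; half-weight = 320.
Sort by position and accumulate weight:
  km 4 (Alpha, w=50) → cum 50
  km 15 (Beta, w=110) → cum 160
  km 25 (Gamma, w=175) → cum 335  ≥ 320 → median here
  km 36 (Delta, w=175) → cum 510
  km 37 (Epsilon, w=10) → cum 520
  km 61 (Zeta, w=10) → cum 530
  km 64 (Eta, w=50) → cum 580
  km 75 (Theta, w=60) → cum 640
Optimal location: km 25.

x = 25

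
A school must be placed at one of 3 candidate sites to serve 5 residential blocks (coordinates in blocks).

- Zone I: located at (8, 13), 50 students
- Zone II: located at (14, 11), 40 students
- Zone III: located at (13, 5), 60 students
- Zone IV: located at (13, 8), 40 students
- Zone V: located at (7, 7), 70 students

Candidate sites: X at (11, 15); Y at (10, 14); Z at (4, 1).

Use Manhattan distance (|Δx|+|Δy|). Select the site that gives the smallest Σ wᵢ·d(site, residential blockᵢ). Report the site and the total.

Total weighted distance at each candidate:
  X (11, 15): total = 2450
  Y (10, 14): total = 2210
  Z (4, 1): total = 3650
Minimum is at Y with total 2210 blocks.

Y, total 2210 blocks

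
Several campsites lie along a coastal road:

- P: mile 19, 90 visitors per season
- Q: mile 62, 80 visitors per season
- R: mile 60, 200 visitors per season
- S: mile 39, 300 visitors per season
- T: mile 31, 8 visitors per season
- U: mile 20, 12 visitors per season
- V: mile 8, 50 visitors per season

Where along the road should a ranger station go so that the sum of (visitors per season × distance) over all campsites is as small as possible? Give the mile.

x = 39

For a sum of weighted absolute distances on a line, the optimum is the weighted median (not the mean). Total weight W = 740; half-weight = 370.
Sort by position and accumulate weight:
  mile 8 (V, w=50) → cum 50
  mile 19 (P, w=90) → cum 140
  mile 20 (U, w=12) → cum 152
  mile 31 (T, w=8) → cum 160
  mile 39 (S, w=300) → cum 460  ≥ 370 → median here
  mile 60 (R, w=200) → cum 660
  mile 62 (Q, w=80) → cum 740
Optimal location: mile 39.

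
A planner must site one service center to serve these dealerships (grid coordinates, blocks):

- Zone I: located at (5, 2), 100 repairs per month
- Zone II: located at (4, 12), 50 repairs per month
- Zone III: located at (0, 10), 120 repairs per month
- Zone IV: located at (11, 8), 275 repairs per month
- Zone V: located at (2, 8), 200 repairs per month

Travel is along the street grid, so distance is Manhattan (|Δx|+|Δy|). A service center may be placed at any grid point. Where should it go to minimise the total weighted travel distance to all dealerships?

Manhattan distance separates: Σwᵢ(|x−xᵢ|+|y−yᵢ|) = Σwᵢ|x−xᵢ| + Σwᵢ|y−yᵢ|, so x and y are optimised independently as 1-D weighted medians.
Total weight W = 745; half = 372.5.
x-coordinate, sorted with cumulative weight:
  x=0 (Zone III, w=120) cum 120
  x=2 (Zone V, w=200) cum 320
  x=4 (Zone II, w=50) cum 370
  x=5 (Zone I, w=100) cum 470  ← median
  x=11 (Zone IV, w=275) cum 745
⇒ x* = 5
y-coordinate, sorted with cumulative weight:
  y=2 (Zone I, w=100) cum 100
  y=8 (Zone IV, w=275) cum 375  ← median
  y=8 (Zone V, w=200) cum 575
  y=10 (Zone III, w=120) cum 695
  y=12 (Zone II, w=50) cum 745
⇒ y* = 8

(5, 8)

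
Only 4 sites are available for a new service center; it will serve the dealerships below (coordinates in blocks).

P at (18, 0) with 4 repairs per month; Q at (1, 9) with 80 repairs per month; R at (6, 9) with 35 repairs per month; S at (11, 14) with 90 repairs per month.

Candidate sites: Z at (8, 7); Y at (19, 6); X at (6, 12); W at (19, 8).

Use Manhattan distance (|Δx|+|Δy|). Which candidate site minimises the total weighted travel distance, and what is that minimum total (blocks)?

X, total 1471 blocks

Total weighted distance at each candidate:
  Z (8, 7): total = 1828
  Y (19, 6): total = 3708
  X (6, 12): total = 1471
  W (19, 8): total = 3306
Minimum is at X with total 1471 blocks.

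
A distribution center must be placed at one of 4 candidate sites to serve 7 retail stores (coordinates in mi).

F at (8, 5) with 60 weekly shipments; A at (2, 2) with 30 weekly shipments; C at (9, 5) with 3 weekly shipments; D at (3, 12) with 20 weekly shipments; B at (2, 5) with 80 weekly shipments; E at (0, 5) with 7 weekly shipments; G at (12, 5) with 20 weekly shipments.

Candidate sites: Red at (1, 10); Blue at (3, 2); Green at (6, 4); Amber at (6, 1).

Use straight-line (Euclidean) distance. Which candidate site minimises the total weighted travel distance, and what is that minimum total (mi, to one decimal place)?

Total weighted distance at each candidate:
  Red (1, 10): total = 1528.2
  Blue (3, 2): total = 1072.4
  Green (6, 4): total = 942.8
  Amber (6, 1): total = 1282.3
Minimum is at Green with total 942.8 mi.

Green, total 942.8 mi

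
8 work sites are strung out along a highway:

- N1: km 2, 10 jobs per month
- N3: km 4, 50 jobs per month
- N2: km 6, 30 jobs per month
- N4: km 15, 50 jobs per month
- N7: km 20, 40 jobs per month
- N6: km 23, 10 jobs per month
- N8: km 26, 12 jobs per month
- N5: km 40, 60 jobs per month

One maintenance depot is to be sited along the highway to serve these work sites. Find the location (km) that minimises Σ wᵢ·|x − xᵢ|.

For a sum of weighted absolute distances on a line, the optimum is the weighted median (not the mean). Total weight W = 262; half-weight = 131.
Sort by position and accumulate weight:
  km 2 (N1, w=10) → cum 10
  km 4 (N3, w=50) → cum 60
  km 6 (N2, w=30) → cum 90
  km 15 (N4, w=50) → cum 140  ≥ 131 → median here
  km 20 (N7, w=40) → cum 180
  km 23 (N6, w=10) → cum 190
  km 26 (N8, w=12) → cum 202
  km 40 (N5, w=60) → cum 262
Optimal location: km 15.

x = 15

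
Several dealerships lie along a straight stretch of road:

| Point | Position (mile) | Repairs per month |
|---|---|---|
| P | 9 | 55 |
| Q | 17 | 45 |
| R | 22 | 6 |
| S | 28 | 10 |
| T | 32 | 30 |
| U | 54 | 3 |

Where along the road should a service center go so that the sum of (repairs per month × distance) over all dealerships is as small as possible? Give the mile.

x = 17

For a sum of weighted absolute distances on a line, the optimum is the weighted median (not the mean). Total weight W = 149; half-weight = 74.5.
Sort by position and accumulate weight:
  mile 9 (P, w=55) → cum 55
  mile 17 (Q, w=45) → cum 100  ≥ 74.5 → median here
  mile 22 (R, w=6) → cum 106
  mile 28 (S, w=10) → cum 116
  mile 32 (T, w=30) → cum 146
  mile 54 (U, w=3) → cum 149
Optimal location: mile 17.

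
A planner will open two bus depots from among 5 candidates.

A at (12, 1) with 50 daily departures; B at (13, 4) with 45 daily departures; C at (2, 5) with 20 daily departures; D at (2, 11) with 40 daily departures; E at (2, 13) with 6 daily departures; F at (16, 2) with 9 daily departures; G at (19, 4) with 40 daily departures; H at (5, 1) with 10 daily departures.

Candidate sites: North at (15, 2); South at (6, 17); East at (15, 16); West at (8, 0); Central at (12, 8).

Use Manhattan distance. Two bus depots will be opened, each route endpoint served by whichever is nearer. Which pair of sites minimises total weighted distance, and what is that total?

{North, South}, total 1507

Evaluate every pair (each demand assigned to the nearer of the two):
  {North, South}: total = 1507
  {North, Central}: total = 1609
  {North, West}: total = 1683
  {North, East}: total = 1875
  {West, Central}: total = 1875
  {South, Central}: total = 1953
  {South, West}: total = 2053
  {East, Central}: total = 2115
  {East, West}: total = 2381
  {South, East}: total = 3243
Best pair: {North, South} with total 1507.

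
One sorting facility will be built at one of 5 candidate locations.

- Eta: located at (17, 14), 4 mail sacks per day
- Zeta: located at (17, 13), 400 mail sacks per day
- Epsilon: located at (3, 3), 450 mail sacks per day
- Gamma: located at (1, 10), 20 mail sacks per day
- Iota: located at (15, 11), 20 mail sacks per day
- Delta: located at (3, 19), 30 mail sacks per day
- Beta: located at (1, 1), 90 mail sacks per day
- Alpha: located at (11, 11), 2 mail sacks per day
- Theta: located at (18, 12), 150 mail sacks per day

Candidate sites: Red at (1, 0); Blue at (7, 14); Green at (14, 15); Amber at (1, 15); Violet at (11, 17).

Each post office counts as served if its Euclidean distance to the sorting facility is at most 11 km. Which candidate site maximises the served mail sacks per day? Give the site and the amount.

Violet, covering 606

Coverage radius r = 11 km; a point is covered iff (Δx)²+(Δy)² ≤ 11² = 121.
  Red (1, 0): covers {Epsilon, Gamma, Beta} → 560
  Blue (7, 14): covers {Eta, Zeta, Gamma, Iota, Delta, Alpha} → 476
  Green (14, 15): covers {Eta, Zeta, Iota, Alpha, Theta} → 576
  Amber (1, 15): covers {Gamma, Delta, Alpha} → 52
  Violet (11, 17): covers {Eta, Zeta, Iota, Delta, Alpha, Theta} → 606
Maximum coverage at Violet: 606 mail sacks per day.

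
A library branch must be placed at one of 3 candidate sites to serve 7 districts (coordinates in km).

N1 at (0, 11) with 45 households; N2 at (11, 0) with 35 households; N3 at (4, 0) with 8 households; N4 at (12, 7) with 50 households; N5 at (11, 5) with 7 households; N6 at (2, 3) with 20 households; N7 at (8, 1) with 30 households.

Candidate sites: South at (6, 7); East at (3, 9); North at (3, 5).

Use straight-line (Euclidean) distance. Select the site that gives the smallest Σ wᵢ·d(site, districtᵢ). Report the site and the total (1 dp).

Total weighted distance at each candidate:
  South (6, 7): total = 1324.4
  East (3, 9): total = 1584.4
  North (3, 5): total = 1426.6
Minimum is at South with total 1324.4 km.

South, total 1324.4 km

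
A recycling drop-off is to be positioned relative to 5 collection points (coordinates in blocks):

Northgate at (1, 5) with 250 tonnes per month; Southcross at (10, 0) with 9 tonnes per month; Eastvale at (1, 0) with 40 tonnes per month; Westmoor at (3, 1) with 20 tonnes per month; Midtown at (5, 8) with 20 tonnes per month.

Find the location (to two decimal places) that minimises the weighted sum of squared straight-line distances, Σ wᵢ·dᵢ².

The minimiser of Σwᵢ‖p−pᵢ‖² is the weighted centroid p* = (Σwᵢpᵢ)/(Σwᵢ).
Σwᵢ = 339.
Σwᵢxᵢ = 250·1 + 9·10 + 40·1 + 20·3 + 20·5 = 540.
Σwᵢyᵢ = 250·5 + 9·0 + 40·0 + 20·1 + 20·8 = 1430.
x* = 540/339 = 1.59, y* = 1430/339 = 4.22.

(1.59, 4.22)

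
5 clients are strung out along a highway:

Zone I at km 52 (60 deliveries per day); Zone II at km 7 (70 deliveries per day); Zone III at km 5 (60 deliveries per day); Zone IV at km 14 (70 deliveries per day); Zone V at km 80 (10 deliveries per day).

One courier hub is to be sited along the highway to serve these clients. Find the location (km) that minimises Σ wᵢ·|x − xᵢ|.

For a sum of weighted absolute distances on a line, the optimum is the weighted median (not the mean). Total weight W = 270; half-weight = 135.
Sort by position and accumulate weight:
  km 5 (Zone III, w=60) → cum 60
  km 7 (Zone II, w=70) → cum 130
  km 14 (Zone IV, w=70) → cum 200  ≥ 135 → median here
  km 52 (Zone I, w=60) → cum 260
  km 80 (Zone V, w=10) → cum 270
Optimal location: km 14.

x = 14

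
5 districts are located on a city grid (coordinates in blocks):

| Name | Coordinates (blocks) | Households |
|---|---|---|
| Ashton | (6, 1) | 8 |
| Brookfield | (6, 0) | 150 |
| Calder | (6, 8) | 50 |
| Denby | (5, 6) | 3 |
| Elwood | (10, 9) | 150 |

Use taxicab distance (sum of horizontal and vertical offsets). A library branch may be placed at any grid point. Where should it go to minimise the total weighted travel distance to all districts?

Manhattan distance separates: Σwᵢ(|x−xᵢ|+|y−yᵢ|) = Σwᵢ|x−xᵢ| + Σwᵢ|y−yᵢ|, so x and y are optimised independently as 1-D weighted medians.
Total weight W = 361; half = 180.5.
x-coordinate, sorted with cumulative weight:
  x=5 (Denby, w=3) cum 3
  x=6 (Ashton, w=8) cum 11
  x=6 (Brookfield, w=150) cum 161
  x=6 (Calder, w=50) cum 211  ← median
  x=10 (Elwood, w=150) cum 361
⇒ x* = 6
y-coordinate, sorted with cumulative weight:
  y=0 (Brookfield, w=150) cum 150
  y=1 (Ashton, w=8) cum 158
  y=6 (Denby, w=3) cum 161
  y=8 (Calder, w=50) cum 211  ← median
  y=9 (Elwood, w=150) cum 361
⇒ y* = 8

(6, 8)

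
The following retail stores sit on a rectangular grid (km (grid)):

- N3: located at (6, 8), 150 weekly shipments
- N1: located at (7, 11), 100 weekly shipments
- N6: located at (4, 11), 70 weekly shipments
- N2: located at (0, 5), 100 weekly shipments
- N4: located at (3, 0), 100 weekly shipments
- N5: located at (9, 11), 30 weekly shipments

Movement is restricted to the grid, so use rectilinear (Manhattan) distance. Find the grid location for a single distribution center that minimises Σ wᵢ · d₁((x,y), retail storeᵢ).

(6, 8)

Manhattan distance separates: Σwᵢ(|x−xᵢ|+|y−yᵢ|) = Σwᵢ|x−xᵢ| + Σwᵢ|y−yᵢ|, so x and y are optimised independently as 1-D weighted medians.
Total weight W = 550; half = 275.
x-coordinate, sorted with cumulative weight:
  x=0 (N2, w=100) cum 100
  x=3 (N4, w=100) cum 200
  x=4 (N6, w=70) cum 270
  x=6 (N3, w=150) cum 420  ← median
  x=7 (N1, w=100) cum 520
  x=9 (N5, w=30) cum 550
⇒ x* = 6
y-coordinate, sorted with cumulative weight:
  y=0 (N4, w=100) cum 100
  y=5 (N2, w=100) cum 200
  y=8 (N3, w=150) cum 350  ← median
  y=11 (N1, w=100) cum 450
  y=11 (N6, w=70) cum 520
  y=11 (N5, w=30) cum 550
⇒ y* = 8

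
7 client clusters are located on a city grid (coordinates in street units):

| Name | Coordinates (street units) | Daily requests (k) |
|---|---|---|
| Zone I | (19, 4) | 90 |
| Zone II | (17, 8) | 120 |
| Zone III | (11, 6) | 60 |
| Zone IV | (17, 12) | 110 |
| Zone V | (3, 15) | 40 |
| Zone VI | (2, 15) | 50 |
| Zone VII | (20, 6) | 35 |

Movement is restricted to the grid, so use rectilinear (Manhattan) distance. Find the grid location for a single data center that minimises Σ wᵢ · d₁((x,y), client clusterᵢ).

(17, 8)

Manhattan distance separates: Σwᵢ(|x−xᵢ|+|y−yᵢ|) = Σwᵢ|x−xᵢ| + Σwᵢ|y−yᵢ|, so x and y are optimised independently as 1-D weighted medians.
Total weight W = 505; half = 252.5.
x-coordinate, sorted with cumulative weight:
  x=2 (Zone VI, w=50) cum 50
  x=3 (Zone V, w=40) cum 90
  x=11 (Zone III, w=60) cum 150
  x=17 (Zone II, w=120) cum 270  ← median
  x=17 (Zone IV, w=110) cum 380
  x=19 (Zone I, w=90) cum 470
  x=20 (Zone VII, w=35) cum 505
⇒ x* = 17
y-coordinate, sorted with cumulative weight:
  y=4 (Zone I, w=90) cum 90
  y=6 (Zone III, w=60) cum 150
  y=6 (Zone VII, w=35) cum 185
  y=8 (Zone II, w=120) cum 305  ← median
  y=12 (Zone IV, w=110) cum 415
  y=15 (Zone V, w=40) cum 455
  y=15 (Zone VI, w=50) cum 505
⇒ y* = 8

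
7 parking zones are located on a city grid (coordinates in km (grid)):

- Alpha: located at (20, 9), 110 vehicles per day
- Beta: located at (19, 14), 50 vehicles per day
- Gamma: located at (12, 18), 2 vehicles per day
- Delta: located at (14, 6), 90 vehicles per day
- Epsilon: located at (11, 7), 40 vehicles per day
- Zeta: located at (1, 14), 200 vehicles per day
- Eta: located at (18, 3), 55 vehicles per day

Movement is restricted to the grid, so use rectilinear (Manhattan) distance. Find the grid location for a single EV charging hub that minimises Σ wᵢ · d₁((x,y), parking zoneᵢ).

Manhattan distance separates: Σwᵢ(|x−xᵢ|+|y−yᵢ|) = Σwᵢ|x−xᵢ| + Σwᵢ|y−yᵢ|, so x and y are optimised independently as 1-D weighted medians.
Total weight W = 547; half = 273.5.
x-coordinate, sorted with cumulative weight:
  x=1 (Zeta, w=200) cum 200
  x=11 (Epsilon, w=40) cum 240
  x=12 (Gamma, w=2) cum 242
  x=14 (Delta, w=90) cum 332  ← median
  x=18 (Eta, w=55) cum 387
  x=19 (Beta, w=50) cum 437
  x=20 (Alpha, w=110) cum 547
⇒ x* = 14
y-coordinate, sorted with cumulative weight:
  y=3 (Eta, w=55) cum 55
  y=6 (Delta, w=90) cum 145
  y=7 (Epsilon, w=40) cum 185
  y=9 (Alpha, w=110) cum 295  ← median
  y=14 (Beta, w=50) cum 345
  y=14 (Zeta, w=200) cum 545
  y=18 (Gamma, w=2) cum 547
⇒ y* = 9

(14, 9)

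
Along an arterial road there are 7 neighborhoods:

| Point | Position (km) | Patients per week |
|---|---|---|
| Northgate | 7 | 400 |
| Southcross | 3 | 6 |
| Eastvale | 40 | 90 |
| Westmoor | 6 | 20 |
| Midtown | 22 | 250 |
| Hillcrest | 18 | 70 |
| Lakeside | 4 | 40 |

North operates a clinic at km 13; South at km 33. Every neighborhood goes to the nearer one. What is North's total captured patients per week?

The indifferent point is the midpoint (13+33)/2 = 23; neighborhoods left of it (closer to North at 13) go to North, those right go to South.
  Southcross at 3 (w=6) → North
  Lakeside at 4 (w=40) → North
  Westmoor at 6 (w=20) → North
  Northgate at 7 (w=400) → North
  Hillcrest at 18 (w=70) → North
  Midtown at 22 (w=250) → North
  Eastvale at 40 (w=90) → South
North captures 786; South captures 90.

786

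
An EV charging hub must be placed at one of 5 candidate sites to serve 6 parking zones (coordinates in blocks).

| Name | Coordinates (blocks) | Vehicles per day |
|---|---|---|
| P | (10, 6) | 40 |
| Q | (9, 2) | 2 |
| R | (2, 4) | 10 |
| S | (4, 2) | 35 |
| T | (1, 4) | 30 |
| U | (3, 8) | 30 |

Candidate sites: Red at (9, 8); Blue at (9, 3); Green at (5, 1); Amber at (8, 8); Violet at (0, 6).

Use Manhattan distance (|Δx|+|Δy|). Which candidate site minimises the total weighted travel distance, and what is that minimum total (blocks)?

Total weighted distance at each candidate:
  Red (9, 8): total = 1167
  Blue (9, 3): total = 1052
  Green (5, 1): total = 1020
  Amber (8, 8): total = 1104
  Violet (0, 6): total = 986
Minimum is at Violet with total 986 blocks.

Violet, total 986 blocks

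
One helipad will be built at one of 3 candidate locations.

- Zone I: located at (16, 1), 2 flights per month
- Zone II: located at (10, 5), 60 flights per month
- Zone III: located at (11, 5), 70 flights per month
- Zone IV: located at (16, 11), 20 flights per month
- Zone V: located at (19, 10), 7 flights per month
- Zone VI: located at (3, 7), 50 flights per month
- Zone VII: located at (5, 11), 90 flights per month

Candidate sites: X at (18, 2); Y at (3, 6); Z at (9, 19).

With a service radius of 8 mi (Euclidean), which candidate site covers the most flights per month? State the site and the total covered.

Coverage radius r = 8 mi; a point is covered iff (Δx)²+(Δy)² ≤ 8² = 64.
  X (18, 2): covers {Zone I, Zone III} → 72
  Y (3, 6): covers {Zone II, Zone VI, Zone VII} → 200
  Z (9, 19): covers {none} → 0
Maximum coverage at Y: 200 flights per month.

Y, covering 200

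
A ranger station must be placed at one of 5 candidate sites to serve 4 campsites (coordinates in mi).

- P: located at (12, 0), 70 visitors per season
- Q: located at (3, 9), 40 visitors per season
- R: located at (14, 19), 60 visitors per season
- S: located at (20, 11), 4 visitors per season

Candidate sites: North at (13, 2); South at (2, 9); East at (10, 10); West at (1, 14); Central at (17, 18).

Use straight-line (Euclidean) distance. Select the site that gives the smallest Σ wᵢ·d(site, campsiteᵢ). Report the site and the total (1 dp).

East, total 1627.8 mi

Total weighted distance at each candidate:
  North (13, 2): total = 1712.2
  South (2, 9): total = 1991.4
  East (10, 10): total = 1627.8
  West (1, 14): total = 2374.4
  Central (17, 18): total = 2193.6
Minimum is at East with total 1627.8 mi.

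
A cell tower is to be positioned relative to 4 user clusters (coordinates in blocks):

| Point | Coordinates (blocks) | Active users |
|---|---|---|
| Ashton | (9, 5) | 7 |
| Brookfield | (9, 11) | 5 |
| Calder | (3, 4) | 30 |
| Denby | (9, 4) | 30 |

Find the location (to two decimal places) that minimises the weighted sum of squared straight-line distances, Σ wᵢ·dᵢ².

(6.50, 4.58)

The minimiser of Σwᵢ‖p−pᵢ‖² is the weighted centroid p* = (Σwᵢpᵢ)/(Σwᵢ).
Σwᵢ = 72.
Σwᵢxᵢ = 7·9 + 5·9 + 30·3 + 30·9 = 468.
Σwᵢyᵢ = 7·5 + 5·11 + 30·4 + 30·4 = 330.
x* = 468/72 = 6.50, y* = 330/72 = 4.58.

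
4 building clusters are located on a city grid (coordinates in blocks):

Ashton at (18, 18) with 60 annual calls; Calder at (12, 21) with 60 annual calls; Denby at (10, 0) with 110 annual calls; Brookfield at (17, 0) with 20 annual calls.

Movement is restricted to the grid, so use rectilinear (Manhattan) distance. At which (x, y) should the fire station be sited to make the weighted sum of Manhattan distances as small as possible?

(12, 0)

Manhattan distance separates: Σwᵢ(|x−xᵢ|+|y−yᵢ|) = Σwᵢ|x−xᵢ| + Σwᵢ|y−yᵢ|, so x and y are optimised independently as 1-D weighted medians.
Total weight W = 250; half = 125.
x-coordinate, sorted with cumulative weight:
  x=10 (Denby, w=110) cum 110
  x=12 (Calder, w=60) cum 170  ← median
  x=17 (Brookfield, w=20) cum 190
  x=18 (Ashton, w=60) cum 250
⇒ x* = 12
y-coordinate, sorted with cumulative weight:
  y=0 (Denby, w=110) cum 110
  y=0 (Brookfield, w=20) cum 130  ← median
  y=18 (Ashton, w=60) cum 190
  y=21 (Calder, w=60) cum 250
⇒ y* = 0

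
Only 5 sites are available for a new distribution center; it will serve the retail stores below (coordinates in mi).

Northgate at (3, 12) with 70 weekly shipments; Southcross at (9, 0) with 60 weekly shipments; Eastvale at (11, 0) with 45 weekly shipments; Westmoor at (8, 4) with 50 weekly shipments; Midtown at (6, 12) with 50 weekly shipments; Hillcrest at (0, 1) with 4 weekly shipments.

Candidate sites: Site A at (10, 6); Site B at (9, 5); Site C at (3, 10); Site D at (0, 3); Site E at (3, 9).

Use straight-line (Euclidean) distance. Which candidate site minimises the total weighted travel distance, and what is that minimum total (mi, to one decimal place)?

Site B, total 1678.6 mi

Total weighted distance at each candidate:
  Site A (10, 6): total = 1830.8
  Site B (9, 5): total = 1678.6
  Site C (3, 10): total = 2024.7
  Site D (0, 3): total = 2698.3
  Site E (3, 9): total = 2000.7
Minimum is at Site B with total 1678.6 mi.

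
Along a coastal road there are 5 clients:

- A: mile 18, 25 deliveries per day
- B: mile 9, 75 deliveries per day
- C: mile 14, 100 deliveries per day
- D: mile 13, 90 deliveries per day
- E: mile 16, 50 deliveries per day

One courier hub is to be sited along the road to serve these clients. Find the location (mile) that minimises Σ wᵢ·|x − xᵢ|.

For a sum of weighted absolute distances on a line, the optimum is the weighted median (not the mean). Total weight W = 340; half-weight = 170.
Sort by position and accumulate weight:
  mile 9 (B, w=75) → cum 75
  mile 13 (D, w=90) → cum 165
  mile 14 (C, w=100) → cum 265  ≥ 170 → median here
  mile 16 (E, w=50) → cum 315
  mile 18 (A, w=25) → cum 340
Optimal location: mile 14.

x = 14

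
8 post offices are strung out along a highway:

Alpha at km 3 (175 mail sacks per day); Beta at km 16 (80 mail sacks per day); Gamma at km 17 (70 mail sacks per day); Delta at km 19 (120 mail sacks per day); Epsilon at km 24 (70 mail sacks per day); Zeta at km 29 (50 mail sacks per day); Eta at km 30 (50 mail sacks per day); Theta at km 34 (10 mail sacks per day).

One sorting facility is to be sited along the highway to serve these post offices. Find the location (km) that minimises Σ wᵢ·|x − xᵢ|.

x = 17

For a sum of weighted absolute distances on a line, the optimum is the weighted median (not the mean). Total weight W = 625; half-weight = 312.5.
Sort by position and accumulate weight:
  km 3 (Alpha, w=175) → cum 175
  km 16 (Beta, w=80) → cum 255
  km 17 (Gamma, w=70) → cum 325  ≥ 312.5 → median here
  km 19 (Delta, w=120) → cum 445
  km 24 (Epsilon, w=70) → cum 515
  km 29 (Zeta, w=50) → cum 565
  km 30 (Eta, w=50) → cum 615
  km 34 (Theta, w=10) → cum 625
Optimal location: km 17.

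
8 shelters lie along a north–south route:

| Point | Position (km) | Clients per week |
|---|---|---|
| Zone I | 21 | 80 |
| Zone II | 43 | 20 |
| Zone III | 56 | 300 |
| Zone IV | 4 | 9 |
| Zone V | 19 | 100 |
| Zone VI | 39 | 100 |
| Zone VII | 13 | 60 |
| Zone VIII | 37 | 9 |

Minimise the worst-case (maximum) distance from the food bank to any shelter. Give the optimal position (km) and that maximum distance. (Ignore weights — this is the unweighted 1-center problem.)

The 1-center on a line is the midpoint of the two extreme points: leftmost at 4, rightmost at 56.
Optimal location = (4 + 56)/2 = 30; maximum distance = (56 − 4)/2 = 26.

location 30, max distance 26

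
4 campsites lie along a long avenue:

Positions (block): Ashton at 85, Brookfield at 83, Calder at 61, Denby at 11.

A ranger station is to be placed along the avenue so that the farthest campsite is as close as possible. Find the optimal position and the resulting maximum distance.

The 1-center on a line is the midpoint of the two extreme points: leftmost at 11, rightmost at 85.
Optimal location = (11 + 85)/2 = 48; maximum distance = (85 − 11)/2 = 37.

location 48, max distance 37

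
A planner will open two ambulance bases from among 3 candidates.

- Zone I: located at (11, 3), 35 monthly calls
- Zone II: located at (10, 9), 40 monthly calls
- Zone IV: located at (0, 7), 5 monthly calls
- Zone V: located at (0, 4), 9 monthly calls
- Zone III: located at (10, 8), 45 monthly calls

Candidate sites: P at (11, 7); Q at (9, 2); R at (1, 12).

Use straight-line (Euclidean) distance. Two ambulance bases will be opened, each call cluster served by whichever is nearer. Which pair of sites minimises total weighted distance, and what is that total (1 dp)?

Evaluate every pair (each demand assigned to the nearer of the two):
  {P, Q}: total = 365.8
  {P, R}: total = 391.1
  {Q, R}: total = 732.9
Best pair: {P, Q} with total 365.8.

{P, Q}, total 365.8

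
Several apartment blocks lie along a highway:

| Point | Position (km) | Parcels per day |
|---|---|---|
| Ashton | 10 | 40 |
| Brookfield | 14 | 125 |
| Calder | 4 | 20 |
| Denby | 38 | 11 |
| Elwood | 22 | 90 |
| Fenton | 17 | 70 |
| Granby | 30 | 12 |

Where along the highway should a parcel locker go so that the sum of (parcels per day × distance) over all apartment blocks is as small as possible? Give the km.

x = 14

For a sum of weighted absolute distances on a line, the optimum is the weighted median (not the mean). Total weight W = 368; half-weight = 184.
Sort by position and accumulate weight:
  km 4 (Calder, w=20) → cum 20
  km 10 (Ashton, w=40) → cum 60
  km 14 (Brookfield, w=125) → cum 185  ≥ 184 → median here
  km 17 (Fenton, w=70) → cum 255
  km 22 (Elwood, w=90) → cum 345
  km 30 (Granby, w=12) → cum 357
  km 38 (Denby, w=11) → cum 368
Optimal location: km 14.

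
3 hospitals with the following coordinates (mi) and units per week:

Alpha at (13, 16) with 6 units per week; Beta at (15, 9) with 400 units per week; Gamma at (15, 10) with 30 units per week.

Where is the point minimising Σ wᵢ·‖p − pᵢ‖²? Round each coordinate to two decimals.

(14.97, 9.17)

The minimiser of Σwᵢ‖p−pᵢ‖² is the weighted centroid p* = (Σwᵢpᵢ)/(Σwᵢ).
Σwᵢ = 436.
Σwᵢxᵢ = 6·13 + 400·15 + 30·15 = 6528.
Σwᵢyᵢ = 6·16 + 400·9 + 30·10 = 3996.
x* = 6528/436 = 14.97, y* = 3996/436 = 9.17.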